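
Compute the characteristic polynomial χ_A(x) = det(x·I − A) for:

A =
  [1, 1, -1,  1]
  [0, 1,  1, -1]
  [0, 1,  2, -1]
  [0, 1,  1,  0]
x^4 - 4*x^3 + 6*x^2 - 4*x + 1

Expanding det(x·I − A) (e.g. by cofactor expansion or by noting that A is similar to its Jordan form J, which has the same characteristic polynomial as A) gives
  χ_A(x) = x^4 - 4*x^3 + 6*x^2 - 4*x + 1
which factors as (x - 1)^4. The eigenvalues (with algebraic multiplicities) are λ = 1 with multiplicity 4.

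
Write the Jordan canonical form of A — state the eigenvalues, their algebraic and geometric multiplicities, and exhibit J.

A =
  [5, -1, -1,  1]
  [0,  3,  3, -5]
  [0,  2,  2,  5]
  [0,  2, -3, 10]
J_3(5) ⊕ J_1(5)

The characteristic polynomial is
  det(x·I − A) = x^4 - 20*x^3 + 150*x^2 - 500*x + 625 = (x - 5)^4

Eigenvalues and multiplicities (the geometric multiplicity of λ is n − rank(A − λI), which equals the number of Jordan blocks for λ):
  λ = 5: algebraic multiplicity = 4, geometric multiplicity = 2

Determining the block sizes for each eigenvalue:
  λ = 5: with am = 4 and gm = 2, the partition is not yet determined (e.g. several partitions of 4 into 2 parts exist). Let N = A − (5)·I. Computing rank(N^1) = 2, rank(N^2) = 1, rank(N^3) = 0; the number of blocks of size ≥ j is rank(N^{j−1}) − rank(N^j), giving [2, 1, 1]. So we have 1 block(s) of size 3, 1 block(s) of size 1 → block sizes [3, 1]

Assembling the blocks gives a Jordan form
J =
  [5, 1, 0, 0]
  [0, 5, 1, 0]
  [0, 0, 5, 0]
  [0, 0, 0, 5]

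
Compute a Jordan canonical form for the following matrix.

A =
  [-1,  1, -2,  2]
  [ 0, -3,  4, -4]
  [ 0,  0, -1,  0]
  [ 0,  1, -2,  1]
J_2(-1) ⊕ J_1(-1) ⊕ J_1(-1)

The characteristic polynomial is
  det(x·I − A) = x^4 + 4*x^3 + 6*x^2 + 4*x + 1 = (x + 1)^4

Eigenvalues and multiplicities (the geometric multiplicity of λ is n − rank(A − λI), which equals the number of Jordan blocks for λ):
  λ = -1: algebraic multiplicity = 4, geometric multiplicity = 3

Determining the block sizes for each eigenvalue:
  λ = -1: 3 blocks summing to 4 forces exactly one block of size 2 and the rest size 1 → block sizes [2, 1, 1]

Assembling the blocks gives a Jordan form
J =
  [-1,  1,  0,  0]
  [ 0, -1,  0,  0]
  [ 0,  0, -1,  0]
  [ 0,  0,  0, -1]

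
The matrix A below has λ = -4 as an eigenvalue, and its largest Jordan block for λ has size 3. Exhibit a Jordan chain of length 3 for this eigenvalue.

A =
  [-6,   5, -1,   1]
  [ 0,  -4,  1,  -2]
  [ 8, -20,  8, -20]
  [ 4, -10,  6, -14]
A Jordan chain for λ = -4 of length 3:
v_1 = (1, 0, -4, -2)ᵀ
v_2 = (-1, 1, 12, 6)ᵀ
v_3 = (0, 0, 1, 0)ᵀ

Let N = A − (-4)·I. We want v_3 with N^3 v_3 = 0 but N^2 v_3 ≠ 0; then v_{j-1} := N · v_j for j = 3, …, 2.

Pick v_3 = (0, 0, 1, 0)ᵀ.
Then v_2 = N · v_3 = (-1, 1, 12, 6)ᵀ.
Then v_1 = N · v_2 = (1, 0, -4, -2)ᵀ.

Sanity check: (A − (-4)·I) v_1 = (0, 0, 0, 0)ᵀ = 0. ✓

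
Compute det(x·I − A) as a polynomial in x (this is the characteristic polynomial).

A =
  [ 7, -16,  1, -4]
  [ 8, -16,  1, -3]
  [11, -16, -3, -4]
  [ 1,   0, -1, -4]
x^4 + 16*x^3 + 96*x^2 + 256*x + 256

Expanding det(x·I − A) (e.g. by cofactor expansion or by noting that A is similar to its Jordan form J, which has the same characteristic polynomial as A) gives
  χ_A(x) = x^4 + 16*x^3 + 96*x^2 + 256*x + 256
which factors as (x + 4)^4. The eigenvalues (with algebraic multiplicities) are λ = -4 with multiplicity 4.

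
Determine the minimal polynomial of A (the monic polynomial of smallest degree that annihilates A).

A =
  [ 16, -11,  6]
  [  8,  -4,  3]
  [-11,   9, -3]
x^3 - 9*x^2 + 27*x - 27

The characteristic polynomial is χ_A(x) = (x - 3)^3, so the eigenvalues are known. The minimal polynomial is
  m_A(x) = Π_λ (x − λ)^{k_λ}
where k_λ is the size of the *largest* Jordan block for λ (equivalently, the smallest k with (A − λI)^k v = 0 for every generalised eigenvector v of λ).

  λ = 3: largest Jordan block has size 3, contributing (x − 3)^3

So m_A(x) = (x - 3)^3 = x^3 - 9*x^2 + 27*x - 27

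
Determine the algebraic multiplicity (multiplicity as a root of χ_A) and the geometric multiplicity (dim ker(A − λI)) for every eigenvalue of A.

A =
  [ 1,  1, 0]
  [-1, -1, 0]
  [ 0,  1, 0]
λ = 0: alg = 3, geom = 1

Step 1 — factor the characteristic polynomial to read off the algebraic multiplicities:
  χ_A(x) = x^3

Step 2 — compute geometric multiplicities via the rank-nullity identity g(λ) = n − rank(A − λI):
  rank(A − (0)·I) = 2, so dim ker(A − (0)·I) = n − 2 = 1

Summary:
  λ = 0: algebraic multiplicity = 3, geometric multiplicity = 1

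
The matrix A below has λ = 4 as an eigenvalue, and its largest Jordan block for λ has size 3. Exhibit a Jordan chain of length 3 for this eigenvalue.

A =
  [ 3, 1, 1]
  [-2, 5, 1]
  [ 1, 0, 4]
A Jordan chain for λ = 4 of length 3:
v_1 = (0, 1, -1)ᵀ
v_2 = (-1, -2, 1)ᵀ
v_3 = (1, 0, 0)ᵀ

Let N = A − (4)·I. We want v_3 with N^3 v_3 = 0 but N^2 v_3 ≠ 0; then v_{j-1} := N · v_j for j = 3, …, 2.

Pick v_3 = (1, 0, 0)ᵀ.
Then v_2 = N · v_3 = (-1, -2, 1)ᵀ.
Then v_1 = N · v_2 = (0, 1, -1)ᵀ.

Sanity check: (A − (4)·I) v_1 = (0, 0, 0)ᵀ = 0. ✓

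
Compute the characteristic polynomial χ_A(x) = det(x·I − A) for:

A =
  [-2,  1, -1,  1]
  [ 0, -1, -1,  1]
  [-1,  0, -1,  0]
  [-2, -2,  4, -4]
x^4 + 8*x^3 + 24*x^2 + 32*x + 16

Expanding det(x·I − A) (e.g. by cofactor expansion or by noting that A is similar to its Jordan form J, which has the same characteristic polynomial as A) gives
  χ_A(x) = x^4 + 8*x^3 + 24*x^2 + 32*x + 16
which factors as (x + 2)^4. The eigenvalues (with algebraic multiplicities) are λ = -2 with multiplicity 4.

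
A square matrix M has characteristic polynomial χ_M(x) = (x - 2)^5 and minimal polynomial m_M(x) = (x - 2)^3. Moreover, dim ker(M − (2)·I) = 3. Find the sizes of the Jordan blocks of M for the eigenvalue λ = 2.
Block sizes for λ = 2: [3, 1, 1]

Step 1 — from the characteristic polynomial, algebraic multiplicity of λ = 2 is 5. From dim ker(M − (2)·I) = 3, there are exactly 3 Jordan blocks for λ = 2.
Step 2 — from the minimal polynomial, the factor (x − 2)^3 tells us the largest block for λ = 2 has size 3.
Step 3 — with total size 5, 3 blocks, and largest block 3, the block sizes (in nonincreasing order) are [3, 1, 1].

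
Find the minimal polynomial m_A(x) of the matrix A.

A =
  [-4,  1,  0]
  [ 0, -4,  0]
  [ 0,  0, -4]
x^2 + 8*x + 16

The characteristic polynomial is χ_A(x) = (x + 4)^3, so the eigenvalues are known. The minimal polynomial is
  m_A(x) = Π_λ (x − λ)^{k_λ}
where k_λ is the size of the *largest* Jordan block for λ (equivalently, the smallest k with (A − λI)^k v = 0 for every generalised eigenvector v of λ).

  λ = -4: largest Jordan block has size 2, contributing (x + 4)^2

So m_A(x) = (x + 4)^2 = x^2 + 8*x + 16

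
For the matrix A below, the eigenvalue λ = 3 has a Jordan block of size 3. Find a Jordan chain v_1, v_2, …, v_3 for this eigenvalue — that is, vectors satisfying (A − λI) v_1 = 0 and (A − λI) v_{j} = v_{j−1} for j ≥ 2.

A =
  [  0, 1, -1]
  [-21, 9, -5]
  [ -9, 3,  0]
A Jordan chain for λ = 3 of length 3:
v_1 = (-3, -18, -9)ᵀ
v_2 = (-3, -21, -9)ᵀ
v_3 = (1, 0, 0)ᵀ

Let N = A − (3)·I. We want v_3 with N^3 v_3 = 0 but N^2 v_3 ≠ 0; then v_{j-1} := N · v_j for j = 3, …, 2.

Pick v_3 = (1, 0, 0)ᵀ.
Then v_2 = N · v_3 = (-3, -21, -9)ᵀ.
Then v_1 = N · v_2 = (-3, -18, -9)ᵀ.

Sanity check: (A − (3)·I) v_1 = (0, 0, 0)ᵀ = 0. ✓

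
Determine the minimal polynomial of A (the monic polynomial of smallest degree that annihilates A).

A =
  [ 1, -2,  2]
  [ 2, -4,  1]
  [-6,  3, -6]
x^2 + 6*x + 9

The characteristic polynomial is χ_A(x) = (x + 3)^3, so the eigenvalues are known. The minimal polynomial is
  m_A(x) = Π_λ (x − λ)^{k_λ}
where k_λ is the size of the *largest* Jordan block for λ (equivalently, the smallest k with (A − λI)^k v = 0 for every generalised eigenvector v of λ).

  λ = -3: largest Jordan block has size 2, contributing (x + 3)^2

So m_A(x) = (x + 3)^2 = x^2 + 6*x + 9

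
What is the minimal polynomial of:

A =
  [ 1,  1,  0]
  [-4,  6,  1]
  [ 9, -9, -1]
x^3 - 6*x^2 + 12*x - 8

The characteristic polynomial is χ_A(x) = (x - 2)^3, so the eigenvalues are known. The minimal polynomial is
  m_A(x) = Π_λ (x − λ)^{k_λ}
where k_λ is the size of the *largest* Jordan block for λ (equivalently, the smallest k with (A − λI)^k v = 0 for every generalised eigenvector v of λ).

  λ = 2: largest Jordan block has size 3, contributing (x − 2)^3

So m_A(x) = (x - 2)^3 = x^3 - 6*x^2 + 12*x - 8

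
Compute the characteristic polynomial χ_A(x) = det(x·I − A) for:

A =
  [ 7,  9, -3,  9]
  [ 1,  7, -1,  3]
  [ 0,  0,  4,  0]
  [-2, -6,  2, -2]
x^4 - 16*x^3 + 96*x^2 - 256*x + 256

Expanding det(x·I − A) (e.g. by cofactor expansion or by noting that A is similar to its Jordan form J, which has the same characteristic polynomial as A) gives
  χ_A(x) = x^4 - 16*x^3 + 96*x^2 - 256*x + 256
which factors as (x - 4)^4. The eigenvalues (with algebraic multiplicities) are λ = 4 with multiplicity 4.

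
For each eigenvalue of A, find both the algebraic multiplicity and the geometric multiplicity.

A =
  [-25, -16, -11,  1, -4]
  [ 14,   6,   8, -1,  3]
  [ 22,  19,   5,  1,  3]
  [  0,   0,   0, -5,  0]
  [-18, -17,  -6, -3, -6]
λ = -5: alg = 5, geom = 3

Step 1 — factor the characteristic polynomial to read off the algebraic multiplicities:
  χ_A(x) = (x + 5)^5

Step 2 — compute geometric multiplicities via the rank-nullity identity g(λ) = n − rank(A − λI):
  rank(A − (-5)·I) = 2, so dim ker(A − (-5)·I) = n − 2 = 3

Summary:
  λ = -5: algebraic multiplicity = 5, geometric multiplicity = 3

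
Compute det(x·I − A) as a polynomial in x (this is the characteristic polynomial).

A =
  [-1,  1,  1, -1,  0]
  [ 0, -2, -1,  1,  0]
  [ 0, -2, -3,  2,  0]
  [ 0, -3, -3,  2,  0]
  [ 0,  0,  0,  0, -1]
x^5 + 5*x^4 + 10*x^3 + 10*x^2 + 5*x + 1

Expanding det(x·I − A) (e.g. by cofactor expansion or by noting that A is similar to its Jordan form J, which has the same characteristic polynomial as A) gives
  χ_A(x) = x^5 + 5*x^4 + 10*x^3 + 10*x^2 + 5*x + 1
which factors as (x + 1)^5. The eigenvalues (with algebraic multiplicities) are λ = -1 with multiplicity 5.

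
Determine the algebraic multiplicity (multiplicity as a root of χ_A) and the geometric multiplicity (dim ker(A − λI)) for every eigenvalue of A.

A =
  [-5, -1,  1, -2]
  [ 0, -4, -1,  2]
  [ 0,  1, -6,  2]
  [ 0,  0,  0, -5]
λ = -5: alg = 4, geom = 3

Step 1 — factor the characteristic polynomial to read off the algebraic multiplicities:
  χ_A(x) = (x + 5)^4

Step 2 — compute geometric multiplicities via the rank-nullity identity g(λ) = n − rank(A − λI):
  rank(A − (-5)·I) = 1, so dim ker(A − (-5)·I) = n − 1 = 3

Summary:
  λ = -5: algebraic multiplicity = 4, geometric multiplicity = 3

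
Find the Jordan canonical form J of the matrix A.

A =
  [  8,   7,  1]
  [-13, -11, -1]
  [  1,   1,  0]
J_3(-1)

The characteristic polynomial is
  det(x·I − A) = x^3 + 3*x^2 + 3*x + 1 = (x + 1)^3

Eigenvalues and multiplicities (the geometric multiplicity of λ is n − rank(A − λI), which equals the number of Jordan blocks for λ):
  λ = -1: algebraic multiplicity = 3, geometric multiplicity = 1

Determining the block sizes for each eigenvalue:
  λ = -1: one block (gm = 1), so the single block has size am = 3 → block sizes [3]

Assembling the blocks gives a Jordan form
J =
  [-1,  1,  0]
  [ 0, -1,  1]
  [ 0,  0, -1]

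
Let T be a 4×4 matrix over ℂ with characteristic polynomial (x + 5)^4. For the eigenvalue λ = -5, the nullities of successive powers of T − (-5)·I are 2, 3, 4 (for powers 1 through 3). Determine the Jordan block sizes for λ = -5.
Block sizes for λ = -5: [3, 1]

From the dimensions of kernels of powers, the number of Jordan blocks of size at least j is d_j − d_{j−1} where d_j = dim ker(N^j) (with d_0 = 0). Computing the differences gives [2, 1, 1].
The number of blocks of size exactly k is (#blocks of size ≥ k) − (#blocks of size ≥ k + 1), so the partition is: 1 block(s) of size 1, 1 block(s) of size 3.
In nonincreasing order the block sizes are [3, 1].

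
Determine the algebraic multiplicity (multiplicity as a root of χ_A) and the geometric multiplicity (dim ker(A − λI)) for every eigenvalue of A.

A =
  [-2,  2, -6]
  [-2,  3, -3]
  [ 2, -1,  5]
λ = 2: alg = 3, geom = 2

Step 1 — factor the characteristic polynomial to read off the algebraic multiplicities:
  χ_A(x) = (x - 2)^3

Step 2 — compute geometric multiplicities via the rank-nullity identity g(λ) = n − rank(A − λI):
  rank(A − (2)·I) = 1, so dim ker(A − (2)·I) = n − 1 = 2

Summary:
  λ = 2: algebraic multiplicity = 3, geometric multiplicity = 2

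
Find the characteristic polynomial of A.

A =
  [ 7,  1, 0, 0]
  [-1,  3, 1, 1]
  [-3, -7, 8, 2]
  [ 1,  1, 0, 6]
x^4 - 24*x^3 + 216*x^2 - 864*x + 1296

Expanding det(x·I − A) (e.g. by cofactor expansion or by noting that A is similar to its Jordan form J, which has the same characteristic polynomial as A) gives
  χ_A(x) = x^4 - 24*x^3 + 216*x^2 - 864*x + 1296
which factors as (x - 6)^4. The eigenvalues (with algebraic multiplicities) are λ = 6 with multiplicity 4.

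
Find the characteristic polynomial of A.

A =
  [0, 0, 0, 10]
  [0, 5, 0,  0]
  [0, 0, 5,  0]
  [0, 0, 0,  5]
x^4 - 15*x^3 + 75*x^2 - 125*x

Expanding det(x·I − A) (e.g. by cofactor expansion or by noting that A is similar to its Jordan form J, which has the same characteristic polynomial as A) gives
  χ_A(x) = x^4 - 15*x^3 + 75*x^2 - 125*x
which factors as x*(x - 5)^3. The eigenvalues (with algebraic multiplicities) are λ = 0 with multiplicity 1, λ = 5 with multiplicity 3.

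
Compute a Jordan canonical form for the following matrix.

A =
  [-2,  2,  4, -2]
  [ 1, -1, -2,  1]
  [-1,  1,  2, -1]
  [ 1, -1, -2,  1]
J_2(0) ⊕ J_1(0) ⊕ J_1(0)

The characteristic polynomial is
  det(x·I − A) = x^4

Eigenvalues and multiplicities (the geometric multiplicity of λ is n − rank(A − λI), which equals the number of Jordan blocks for λ):
  λ = 0: algebraic multiplicity = 4, geometric multiplicity = 3

Determining the block sizes for each eigenvalue:
  λ = 0: 3 blocks summing to 4 forces exactly one block of size 2 and the rest size 1 → block sizes [2, 1, 1]

Assembling the blocks gives a Jordan form
J =
  [0, 1, 0, 0]
  [0, 0, 0, 0]
  [0, 0, 0, 0]
  [0, 0, 0, 0]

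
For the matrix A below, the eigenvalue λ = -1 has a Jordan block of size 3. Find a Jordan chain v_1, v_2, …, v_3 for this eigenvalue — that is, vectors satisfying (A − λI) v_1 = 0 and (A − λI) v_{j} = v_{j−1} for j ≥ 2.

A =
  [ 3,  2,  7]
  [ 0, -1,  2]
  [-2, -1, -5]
A Jordan chain for λ = -1 of length 3:
v_1 = (2, -4, 0)ᵀ
v_2 = (4, 0, -2)ᵀ
v_3 = (1, 0, 0)ᵀ

Let N = A − (-1)·I. We want v_3 with N^3 v_3 = 0 but N^2 v_3 ≠ 0; then v_{j-1} := N · v_j for j = 3, …, 2.

Pick v_3 = (1, 0, 0)ᵀ.
Then v_2 = N · v_3 = (4, 0, -2)ᵀ.
Then v_1 = N · v_2 = (2, -4, 0)ᵀ.

Sanity check: (A − (-1)·I) v_1 = (0, 0, 0)ᵀ = 0. ✓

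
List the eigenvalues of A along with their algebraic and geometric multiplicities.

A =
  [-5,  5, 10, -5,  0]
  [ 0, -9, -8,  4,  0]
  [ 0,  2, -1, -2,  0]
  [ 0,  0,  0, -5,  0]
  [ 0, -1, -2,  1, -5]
λ = -5: alg = 5, geom = 4

Step 1 — factor the characteristic polynomial to read off the algebraic multiplicities:
  χ_A(x) = (x + 5)^5

Step 2 — compute geometric multiplicities via the rank-nullity identity g(λ) = n − rank(A − λI):
  rank(A − (-5)·I) = 1, so dim ker(A − (-5)·I) = n − 1 = 4

Summary:
  λ = -5: algebraic multiplicity = 5, geometric multiplicity = 4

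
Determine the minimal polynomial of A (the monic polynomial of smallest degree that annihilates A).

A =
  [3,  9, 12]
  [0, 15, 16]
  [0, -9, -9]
x^2 - 6*x + 9

The characteristic polynomial is χ_A(x) = (x - 3)^3, so the eigenvalues are known. The minimal polynomial is
  m_A(x) = Π_λ (x − λ)^{k_λ}
where k_λ is the size of the *largest* Jordan block for λ (equivalently, the smallest k with (A − λI)^k v = 0 for every generalised eigenvector v of λ).

  λ = 3: largest Jordan block has size 2, contributing (x − 3)^2

So m_A(x) = (x - 3)^2 = x^2 - 6*x + 9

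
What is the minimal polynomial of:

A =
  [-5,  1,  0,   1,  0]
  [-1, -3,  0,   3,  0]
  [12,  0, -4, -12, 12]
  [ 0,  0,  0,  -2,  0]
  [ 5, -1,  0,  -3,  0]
x^4 + 10*x^3 + 32*x^2 + 32*x

The characteristic polynomial is χ_A(x) = x*(x + 2)*(x + 4)^3, so the eigenvalues are known. The minimal polynomial is
  m_A(x) = Π_λ (x − λ)^{k_λ}
where k_λ is the size of the *largest* Jordan block for λ (equivalently, the smallest k with (A − λI)^k v = 0 for every generalised eigenvector v of λ).

  λ = -4: largest Jordan block has size 2, contributing (x + 4)^2
  λ = -2: largest Jordan block has size 1, contributing (x + 2)
  λ = 0: largest Jordan block has size 1, contributing (x − 0)

So m_A(x) = x*(x + 2)*(x + 4)^2 = x^4 + 10*x^3 + 32*x^2 + 32*x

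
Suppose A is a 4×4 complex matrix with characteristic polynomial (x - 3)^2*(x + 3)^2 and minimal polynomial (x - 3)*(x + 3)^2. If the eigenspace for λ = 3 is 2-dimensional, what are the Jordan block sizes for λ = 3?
Block sizes for λ = 3: [1, 1]

Step 1 — from the characteristic polynomial, algebraic multiplicity of λ = 3 is 2. From dim ker(A − (3)·I) = 2, there are exactly 2 Jordan blocks for λ = 3.
Step 2 — from the minimal polynomial, the factor (x − 3) tells us the largest block for λ = 3 has size 1.
Step 3 — with total size 2, 2 blocks, and largest block 1, the block sizes (in nonincreasing order) are [1, 1].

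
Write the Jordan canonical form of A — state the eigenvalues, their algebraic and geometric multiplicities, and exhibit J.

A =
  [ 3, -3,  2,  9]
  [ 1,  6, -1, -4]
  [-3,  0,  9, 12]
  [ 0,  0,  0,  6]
J_3(6) ⊕ J_1(6)

The characteristic polynomial is
  det(x·I − A) = x^4 - 24*x^3 + 216*x^2 - 864*x + 1296 = (x - 6)^4

Eigenvalues and multiplicities (the geometric multiplicity of λ is n − rank(A − λI), which equals the number of Jordan blocks for λ):
  λ = 6: algebraic multiplicity = 4, geometric multiplicity = 2

Determining the block sizes for each eigenvalue:
  λ = 6: with am = 4 and gm = 2, the partition is not yet determined (e.g. several partitions of 4 into 2 parts exist). Let N = A − (6)·I. Computing rank(N^1) = 2, rank(N^2) = 1, rank(N^3) = 0; the number of blocks of size ≥ j is rank(N^{j−1}) − rank(N^j), giving [2, 1, 1]. So we have 1 block(s) of size 3, 1 block(s) of size 1 → block sizes [3, 1]

Assembling the blocks gives a Jordan form
J =
  [6, 1, 0, 0]
  [0, 6, 1, 0]
  [0, 0, 6, 0]
  [0, 0, 0, 6]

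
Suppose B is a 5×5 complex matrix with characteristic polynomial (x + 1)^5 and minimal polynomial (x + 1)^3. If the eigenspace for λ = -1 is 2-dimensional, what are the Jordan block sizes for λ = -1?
Block sizes for λ = -1: [3, 2]

Step 1 — from the characteristic polynomial, algebraic multiplicity of λ = -1 is 5. From dim ker(B − (-1)·I) = 2, there are exactly 2 Jordan blocks for λ = -1.
Step 2 — from the minimal polynomial, the factor (x + 1)^3 tells us the largest block for λ = -1 has size 3.
Step 3 — with total size 5, 2 blocks, and largest block 3, the block sizes (in nonincreasing order) are [3, 2].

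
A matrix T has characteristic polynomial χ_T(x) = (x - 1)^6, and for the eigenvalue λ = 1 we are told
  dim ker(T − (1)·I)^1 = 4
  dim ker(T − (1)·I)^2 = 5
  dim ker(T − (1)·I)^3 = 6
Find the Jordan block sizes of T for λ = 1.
Block sizes for λ = 1: [3, 1, 1, 1]

From the dimensions of kernels of powers, the number of Jordan blocks of size at least j is d_j − d_{j−1} where d_j = dim ker(N^j) (with d_0 = 0). Computing the differences gives [4, 1, 1].
The number of blocks of size exactly k is (#blocks of size ≥ k) − (#blocks of size ≥ k + 1), so the partition is: 3 block(s) of size 1, 1 block(s) of size 3.
In nonincreasing order the block sizes are [3, 1, 1, 1].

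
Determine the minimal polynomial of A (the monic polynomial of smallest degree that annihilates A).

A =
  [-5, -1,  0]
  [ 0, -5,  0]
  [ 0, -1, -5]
x^2 + 10*x + 25

The characteristic polynomial is χ_A(x) = (x + 5)^3, so the eigenvalues are known. The minimal polynomial is
  m_A(x) = Π_λ (x − λ)^{k_λ}
where k_λ is the size of the *largest* Jordan block for λ (equivalently, the smallest k with (A − λI)^k v = 0 for every generalised eigenvector v of λ).

  λ = -5: largest Jordan block has size 2, contributing (x + 5)^2

So m_A(x) = (x + 5)^2 = x^2 + 10*x + 25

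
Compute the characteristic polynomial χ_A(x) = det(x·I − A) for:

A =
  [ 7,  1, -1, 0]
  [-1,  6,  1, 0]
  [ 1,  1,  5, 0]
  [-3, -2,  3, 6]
x^4 - 24*x^3 + 216*x^2 - 864*x + 1296

Expanding det(x·I − A) (e.g. by cofactor expansion or by noting that A is similar to its Jordan form J, which has the same characteristic polynomial as A) gives
  χ_A(x) = x^4 - 24*x^3 + 216*x^2 - 864*x + 1296
which factors as (x - 6)^4. The eigenvalues (with algebraic multiplicities) are λ = 6 with multiplicity 4.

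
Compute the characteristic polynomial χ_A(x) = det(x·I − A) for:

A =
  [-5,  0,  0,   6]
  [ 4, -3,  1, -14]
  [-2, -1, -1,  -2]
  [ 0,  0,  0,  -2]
x^4 + 11*x^3 + 42*x^2 + 68*x + 40

Expanding det(x·I − A) (e.g. by cofactor expansion or by noting that A is similar to its Jordan form J, which has the same characteristic polynomial as A) gives
  χ_A(x) = x^4 + 11*x^3 + 42*x^2 + 68*x + 40
which factors as (x + 2)^3*(x + 5). The eigenvalues (with algebraic multiplicities) are λ = -5 with multiplicity 1, λ = -2 with multiplicity 3.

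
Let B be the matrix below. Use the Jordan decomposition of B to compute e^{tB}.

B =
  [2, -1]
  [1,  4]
e^{tB} =
  [-t*exp(3*t) + exp(3*t), -t*exp(3*t)]
  [t*exp(3*t), t*exp(3*t) + exp(3*t)]

Strategy: write B = P · J · P⁻¹ where J is a Jordan canonical form, so e^{tB} = P · e^{tJ} · P⁻¹, and e^{tJ} can be computed block-by-block.

B has Jordan form
J =
  [3, 1]
  [0, 3]
(up to reordering of blocks).

Per-block formulas:
  For a 2×2 Jordan block J_2(3): exp(t · J_2(3)) = e^(3t)·(I + t·N), where N is the 2×2 nilpotent shift.

After assembling e^{tJ} and conjugating by P, we get:

e^{tB} =
  [-t*exp(3*t) + exp(3*t), -t*exp(3*t)]
  [t*exp(3*t), t*exp(3*t) + exp(3*t)]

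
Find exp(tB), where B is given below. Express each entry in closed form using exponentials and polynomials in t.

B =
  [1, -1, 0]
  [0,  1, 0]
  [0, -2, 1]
e^{tB} =
  [exp(t), -t*exp(t), 0]
  [0, exp(t), 0]
  [0, -2*t*exp(t), exp(t)]

Strategy: write B = P · J · P⁻¹ where J is a Jordan canonical form, so e^{tB} = P · e^{tJ} · P⁻¹, and e^{tJ} can be computed block-by-block.

B has Jordan form
J =
  [1, 1, 0]
  [0, 1, 0]
  [0, 0, 1]
(up to reordering of blocks).

Per-block formulas:
  For a 1×1 block at λ = 1: exp(t · [1]) = [e^(1t)].
  For a 2×2 Jordan block J_2(1): exp(t · J_2(1)) = e^(1t)·(I + t·N), where N is the 2×2 nilpotent shift.

After assembling e^{tJ} and conjugating by P, we get:

e^{tB} =
  [exp(t), -t*exp(t), 0]
  [0, exp(t), 0]
  [0, -2*t*exp(t), exp(t)]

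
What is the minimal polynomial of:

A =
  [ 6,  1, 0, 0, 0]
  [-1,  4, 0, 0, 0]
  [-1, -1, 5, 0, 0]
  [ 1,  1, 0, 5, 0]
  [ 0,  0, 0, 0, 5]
x^2 - 10*x + 25

The characteristic polynomial is χ_A(x) = (x - 5)^5, so the eigenvalues are known. The minimal polynomial is
  m_A(x) = Π_λ (x − λ)^{k_λ}
where k_λ is the size of the *largest* Jordan block for λ (equivalently, the smallest k with (A − λI)^k v = 0 for every generalised eigenvector v of λ).

  λ = 5: largest Jordan block has size 2, contributing (x − 5)^2

So m_A(x) = (x - 5)^2 = x^2 - 10*x + 25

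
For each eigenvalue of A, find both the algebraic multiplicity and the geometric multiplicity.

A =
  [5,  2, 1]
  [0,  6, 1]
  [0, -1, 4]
λ = 5: alg = 3, geom = 1

Step 1 — factor the characteristic polynomial to read off the algebraic multiplicities:
  χ_A(x) = (x - 5)^3

Step 2 — compute geometric multiplicities via the rank-nullity identity g(λ) = n − rank(A − λI):
  rank(A − (5)·I) = 2, so dim ker(A − (5)·I) = n − 2 = 1

Summary:
  λ = 5: algebraic multiplicity = 3, geometric multiplicity = 1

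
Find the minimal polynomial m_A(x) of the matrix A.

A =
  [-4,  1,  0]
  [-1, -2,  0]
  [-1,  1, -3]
x^2 + 6*x + 9

The characteristic polynomial is χ_A(x) = (x + 3)^3, so the eigenvalues are known. The minimal polynomial is
  m_A(x) = Π_λ (x − λ)^{k_λ}
where k_λ is the size of the *largest* Jordan block for λ (equivalently, the smallest k with (A − λI)^k v = 0 for every generalised eigenvector v of λ).

  λ = -3: largest Jordan block has size 2, contributing (x + 3)^2

So m_A(x) = (x + 3)^2 = x^2 + 6*x + 9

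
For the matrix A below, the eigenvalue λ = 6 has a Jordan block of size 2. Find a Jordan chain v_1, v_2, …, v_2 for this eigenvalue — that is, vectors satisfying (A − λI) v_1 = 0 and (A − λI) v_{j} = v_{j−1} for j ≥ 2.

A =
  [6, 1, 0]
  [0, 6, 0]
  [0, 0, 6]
A Jordan chain for λ = 6 of length 2:
v_1 = (1, 0, 0)ᵀ
v_2 = (0, 1, 0)ᵀ

Let N = A − (6)·I. We want v_2 with N^2 v_2 = 0 but N^1 v_2 ≠ 0; then v_{j-1} := N · v_j for j = 2, …, 2.

Pick v_2 = (0, 1, 0)ᵀ.
Then v_1 = N · v_2 = (1, 0, 0)ᵀ.

Sanity check: (A − (6)·I) v_1 = (0, 0, 0)ᵀ = 0. ✓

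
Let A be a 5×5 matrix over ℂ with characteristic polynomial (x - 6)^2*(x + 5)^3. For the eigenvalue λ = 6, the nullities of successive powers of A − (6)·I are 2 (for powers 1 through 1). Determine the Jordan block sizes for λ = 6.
Block sizes for λ = 6: [1, 1]

From the dimensions of kernels of powers, the number of Jordan blocks of size at least j is d_j − d_{j−1} where d_j = dim ker(N^j) (with d_0 = 0). Computing the differences gives [2].
The number of blocks of size exactly k is (#blocks of size ≥ k) − (#blocks of size ≥ k + 1), so the partition is: 2 block(s) of size 1.
In nonincreasing order the block sizes are [1, 1].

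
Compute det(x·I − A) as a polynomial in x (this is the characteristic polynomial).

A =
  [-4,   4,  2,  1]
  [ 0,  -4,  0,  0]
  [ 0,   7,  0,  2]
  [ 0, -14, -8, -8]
x^4 + 16*x^3 + 96*x^2 + 256*x + 256

Expanding det(x·I − A) (e.g. by cofactor expansion or by noting that A is similar to its Jordan form J, which has the same characteristic polynomial as A) gives
  χ_A(x) = x^4 + 16*x^3 + 96*x^2 + 256*x + 256
which factors as (x + 4)^4. The eigenvalues (with algebraic multiplicities) are λ = -4 with multiplicity 4.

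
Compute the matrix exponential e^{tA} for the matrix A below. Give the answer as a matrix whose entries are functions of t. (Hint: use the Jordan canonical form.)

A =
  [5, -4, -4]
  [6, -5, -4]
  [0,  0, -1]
e^{tA} =
  [3*exp(t) - 2*exp(-t), -2*exp(t) + 2*exp(-t), -2*exp(t) + 2*exp(-t)]
  [3*exp(t) - 3*exp(-t), -2*exp(t) + 3*exp(-t), -2*exp(t) + 2*exp(-t)]
  [0, 0, exp(-t)]

Strategy: write A = P · J · P⁻¹ where J is a Jordan canonical form, so e^{tA} = P · e^{tJ} · P⁻¹, and e^{tJ} can be computed block-by-block.

A has Jordan form
J =
  [-1,  0, 0]
  [ 0, -1, 0]
  [ 0,  0, 1]
(up to reordering of blocks).

Per-block formulas:
  For a 1×1 block at λ = -1: exp(t · [-1]) = [e^(-1t)].
  For a 1×1 block at λ = 1: exp(t · [1]) = [e^(1t)].

After assembling e^{tJ} and conjugating by P, we get:

e^{tA} =
  [3*exp(t) - 2*exp(-t), -2*exp(t) + 2*exp(-t), -2*exp(t) + 2*exp(-t)]
  [3*exp(t) - 3*exp(-t), -2*exp(t) + 3*exp(-t), -2*exp(t) + 2*exp(-t)]
  [0, 0, exp(-t)]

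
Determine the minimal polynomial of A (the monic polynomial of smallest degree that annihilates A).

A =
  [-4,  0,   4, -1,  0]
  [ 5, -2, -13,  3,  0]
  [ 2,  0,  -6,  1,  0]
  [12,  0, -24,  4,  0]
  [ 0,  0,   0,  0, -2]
x^2 + 4*x + 4

The characteristic polynomial is χ_A(x) = (x + 2)^5, so the eigenvalues are known. The minimal polynomial is
  m_A(x) = Π_λ (x − λ)^{k_λ}
where k_λ is the size of the *largest* Jordan block for λ (equivalently, the smallest k with (A − λI)^k v = 0 for every generalised eigenvector v of λ).

  λ = -2: largest Jordan block has size 2, contributing (x + 2)^2

So m_A(x) = (x + 2)^2 = x^2 + 4*x + 4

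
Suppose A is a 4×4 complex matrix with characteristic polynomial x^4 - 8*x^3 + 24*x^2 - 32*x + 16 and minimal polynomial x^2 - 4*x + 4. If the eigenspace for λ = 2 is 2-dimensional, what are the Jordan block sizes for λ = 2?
Block sizes for λ = 2: [2, 2]

Step 1 — from the characteristic polynomial, algebraic multiplicity of λ = 2 is 4. From dim ker(A − (2)·I) = 2, there are exactly 2 Jordan blocks for λ = 2.
Step 2 — from the minimal polynomial, the factor (x − 2)^2 tells us the largest block for λ = 2 has size 2.
Step 3 — with total size 4, 2 blocks, and largest block 2, the block sizes (in nonincreasing order) are [2, 2].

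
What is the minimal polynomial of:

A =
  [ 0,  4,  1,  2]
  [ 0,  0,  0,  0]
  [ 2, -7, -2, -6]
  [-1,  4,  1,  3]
x^4 - x^3

The characteristic polynomial is χ_A(x) = x^3*(x - 1), so the eigenvalues are known. The minimal polynomial is
  m_A(x) = Π_λ (x − λ)^{k_λ}
where k_λ is the size of the *largest* Jordan block for λ (equivalently, the smallest k with (A − λI)^k v = 0 for every generalised eigenvector v of λ).

  λ = 0: largest Jordan block has size 3, contributing (x − 0)^3
  λ = 1: largest Jordan block has size 1, contributing (x − 1)

So m_A(x) = x^3*(x - 1) = x^4 - x^3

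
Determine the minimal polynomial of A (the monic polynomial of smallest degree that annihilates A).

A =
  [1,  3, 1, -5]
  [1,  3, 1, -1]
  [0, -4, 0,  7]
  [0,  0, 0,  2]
x^4 - 6*x^3 + 12*x^2 - 8*x

The characteristic polynomial is χ_A(x) = x*(x - 2)^3, so the eigenvalues are known. The minimal polynomial is
  m_A(x) = Π_λ (x − λ)^{k_λ}
where k_λ is the size of the *largest* Jordan block for λ (equivalently, the smallest k with (A − λI)^k v = 0 for every generalised eigenvector v of λ).

  λ = 0: largest Jordan block has size 1, contributing (x − 0)
  λ = 2: largest Jordan block has size 3, contributing (x − 2)^3

So m_A(x) = x*(x - 2)^3 = x^4 - 6*x^3 + 12*x^2 - 8*x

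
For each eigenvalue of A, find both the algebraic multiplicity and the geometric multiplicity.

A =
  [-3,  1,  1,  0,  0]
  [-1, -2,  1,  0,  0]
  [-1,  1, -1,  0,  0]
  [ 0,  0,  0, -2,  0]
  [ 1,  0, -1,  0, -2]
λ = -2: alg = 5, geom = 3

Step 1 — factor the characteristic polynomial to read off the algebraic multiplicities:
  χ_A(x) = (x + 2)^5

Step 2 — compute geometric multiplicities via the rank-nullity identity g(λ) = n − rank(A − λI):
  rank(A − (-2)·I) = 2, so dim ker(A − (-2)·I) = n − 2 = 3

Summary:
  λ = -2: algebraic multiplicity = 5, geometric multiplicity = 3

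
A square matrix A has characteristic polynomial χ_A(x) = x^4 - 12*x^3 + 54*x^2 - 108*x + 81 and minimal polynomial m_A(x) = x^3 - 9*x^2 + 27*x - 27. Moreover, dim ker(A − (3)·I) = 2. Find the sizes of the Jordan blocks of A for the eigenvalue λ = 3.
Block sizes for λ = 3: [3, 1]

Step 1 — from the characteristic polynomial, algebraic multiplicity of λ = 3 is 4. From dim ker(A − (3)·I) = 2, there are exactly 2 Jordan blocks for λ = 3.
Step 2 — from the minimal polynomial, the factor (x − 3)^3 tells us the largest block for λ = 3 has size 3.
Step 3 — with total size 4, 2 blocks, and largest block 3, the block sizes (in nonincreasing order) are [3, 1].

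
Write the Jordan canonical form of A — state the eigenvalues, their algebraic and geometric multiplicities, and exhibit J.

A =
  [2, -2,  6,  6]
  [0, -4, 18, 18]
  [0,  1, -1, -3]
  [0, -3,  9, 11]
J_2(2) ⊕ J_1(2) ⊕ J_1(2)

The characteristic polynomial is
  det(x·I − A) = x^4 - 8*x^3 + 24*x^2 - 32*x + 16 = (x - 2)^4

Eigenvalues and multiplicities (the geometric multiplicity of λ is n − rank(A − λI), which equals the number of Jordan blocks for λ):
  λ = 2: algebraic multiplicity = 4, geometric multiplicity = 3

Determining the block sizes for each eigenvalue:
  λ = 2: 3 blocks summing to 4 forces exactly one block of size 2 and the rest size 1 → block sizes [2, 1, 1]

Assembling the blocks gives a Jordan form
J =
  [2, 1, 0, 0]
  [0, 2, 0, 0]
  [0, 0, 2, 0]
  [0, 0, 0, 2]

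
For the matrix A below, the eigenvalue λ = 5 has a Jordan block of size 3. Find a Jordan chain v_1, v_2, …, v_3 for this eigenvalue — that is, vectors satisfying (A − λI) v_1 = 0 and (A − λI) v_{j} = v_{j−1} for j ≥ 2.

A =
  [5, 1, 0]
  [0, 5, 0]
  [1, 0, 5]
A Jordan chain for λ = 5 of length 3:
v_1 = (0, 0, 1)ᵀ
v_2 = (1, 0, 0)ᵀ
v_3 = (0, 1, 0)ᵀ

Let N = A − (5)·I. We want v_3 with N^3 v_3 = 0 but N^2 v_3 ≠ 0; then v_{j-1} := N · v_j for j = 3, …, 2.

Pick v_3 = (0, 1, 0)ᵀ.
Then v_2 = N · v_3 = (1, 0, 0)ᵀ.
Then v_1 = N · v_2 = (0, 0, 1)ᵀ.

Sanity check: (A − (5)·I) v_1 = (0, 0, 0)ᵀ = 0. ✓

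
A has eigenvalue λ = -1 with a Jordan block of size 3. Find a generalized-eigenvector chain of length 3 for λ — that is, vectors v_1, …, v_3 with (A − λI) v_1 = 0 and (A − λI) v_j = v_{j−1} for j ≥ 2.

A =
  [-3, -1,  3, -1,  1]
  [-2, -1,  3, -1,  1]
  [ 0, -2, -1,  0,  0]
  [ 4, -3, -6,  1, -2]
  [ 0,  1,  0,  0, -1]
A Jordan chain for λ = -1 of length 3:
v_1 = (2, 0, 4, 6, -2)ᵀ
v_2 = (-2, -2, 0, 4, 0)ᵀ
v_3 = (1, 0, 0, 0, 0)ᵀ

Let N = A − (-1)·I. We want v_3 with N^3 v_3 = 0 but N^2 v_3 ≠ 0; then v_{j-1} := N · v_j for j = 3, …, 2.

Pick v_3 = (1, 0, 0, 0, 0)ᵀ.
Then v_2 = N · v_3 = (-2, -2, 0, 4, 0)ᵀ.
Then v_1 = N · v_2 = (2, 0, 4, 6, -2)ᵀ.

Sanity check: (A − (-1)·I) v_1 = (0, 0, 0, 0, 0)ᵀ = 0. ✓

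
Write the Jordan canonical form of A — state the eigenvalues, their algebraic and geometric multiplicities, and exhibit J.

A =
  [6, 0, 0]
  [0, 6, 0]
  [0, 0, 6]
J_1(6) ⊕ J_1(6) ⊕ J_1(6)

The characteristic polynomial is
  det(x·I − A) = x^3 - 18*x^2 + 108*x - 216 = (x - 6)^3

Eigenvalues and multiplicities (the geometric multiplicity of λ is n − rank(A − λI), which equals the number of Jordan blocks for λ):
  λ = 6: algebraic multiplicity = 3, geometric multiplicity = 3

Determining the block sizes for each eigenvalue:
  λ = 6: gm = am = 3, so every block has size 1 → block sizes [1, 1, 1]

Assembling the blocks gives a Jordan form
J =
  [6, 0, 0]
  [0, 6, 0]
  [0, 0, 6]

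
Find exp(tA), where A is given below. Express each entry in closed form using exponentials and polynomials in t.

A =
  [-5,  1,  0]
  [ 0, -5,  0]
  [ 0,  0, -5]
e^{tA} =
  [exp(-5*t), t*exp(-5*t), 0]
  [0, exp(-5*t), 0]
  [0, 0, exp(-5*t)]

Strategy: write A = P · J · P⁻¹ where J is a Jordan canonical form, so e^{tA} = P · e^{tJ} · P⁻¹, and e^{tJ} can be computed block-by-block.

A has Jordan form
J =
  [-5,  1,  0]
  [ 0, -5,  0]
  [ 0,  0, -5]
(up to reordering of blocks).

Per-block formulas:
  For a 1×1 block at λ = -5: exp(t · [-5]) = [e^(-5t)].
  For a 2×2 Jordan block J_2(-5): exp(t · J_2(-5)) = e^(-5t)·(I + t·N), where N is the 2×2 nilpotent shift.

After assembling e^{tJ} and conjugating by P, we get:

e^{tA} =
  [exp(-5*t), t*exp(-5*t), 0]
  [0, exp(-5*t), 0]
  [0, 0, exp(-5*t)]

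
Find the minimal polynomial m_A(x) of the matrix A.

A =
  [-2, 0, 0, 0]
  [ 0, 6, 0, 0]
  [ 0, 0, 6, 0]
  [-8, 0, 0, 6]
x^2 - 4*x - 12

The characteristic polynomial is χ_A(x) = (x - 6)^3*(x + 2), so the eigenvalues are known. The minimal polynomial is
  m_A(x) = Π_λ (x − λ)^{k_λ}
where k_λ is the size of the *largest* Jordan block for λ (equivalently, the smallest k with (A − λI)^k v = 0 for every generalised eigenvector v of λ).

  λ = -2: largest Jordan block has size 1, contributing (x + 2)
  λ = 6: largest Jordan block has size 1, contributing (x − 6)

So m_A(x) = (x - 6)*(x + 2) = x^2 - 4*x - 12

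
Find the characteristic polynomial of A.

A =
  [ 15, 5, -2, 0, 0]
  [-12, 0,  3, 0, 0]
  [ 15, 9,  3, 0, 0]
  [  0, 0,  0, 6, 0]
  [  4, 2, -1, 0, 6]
x^5 - 30*x^4 + 360*x^3 - 2160*x^2 + 6480*x - 7776

Expanding det(x·I − A) (e.g. by cofactor expansion or by noting that A is similar to its Jordan form J, which has the same characteristic polynomial as A) gives
  χ_A(x) = x^5 - 30*x^4 + 360*x^3 - 2160*x^2 + 6480*x - 7776
which factors as (x - 6)^5. The eigenvalues (with algebraic multiplicities) are λ = 6 with multiplicity 5.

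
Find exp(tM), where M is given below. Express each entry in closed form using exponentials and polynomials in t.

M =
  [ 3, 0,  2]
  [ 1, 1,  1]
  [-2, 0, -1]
e^{tM} =
  [2*t*exp(t) + exp(t), 0, 2*t*exp(t)]
  [t*exp(t), exp(t), t*exp(t)]
  [-2*t*exp(t), 0, -2*t*exp(t) + exp(t)]

Strategy: write M = P · J · P⁻¹ where J is a Jordan canonical form, so e^{tM} = P · e^{tJ} · P⁻¹, and e^{tJ} can be computed block-by-block.

M has Jordan form
J =
  [1, 1, 0]
  [0, 1, 0]
  [0, 0, 1]
(up to reordering of blocks).

Per-block formulas:
  For a 2×2 Jordan block J_2(1): exp(t · J_2(1)) = e^(1t)·(I + t·N), where N is the 2×2 nilpotent shift.
  For a 1×1 block at λ = 1: exp(t · [1]) = [e^(1t)].

After assembling e^{tJ} and conjugating by P, we get:

e^{tM} =
  [2*t*exp(t) + exp(t), 0, 2*t*exp(t)]
  [t*exp(t), exp(t), t*exp(t)]
  [-2*t*exp(t), 0, -2*t*exp(t) + exp(t)]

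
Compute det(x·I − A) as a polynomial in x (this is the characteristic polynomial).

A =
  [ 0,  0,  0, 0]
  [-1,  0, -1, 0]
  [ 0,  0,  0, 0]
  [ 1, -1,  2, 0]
x^4

Expanding det(x·I − A) (e.g. by cofactor expansion or by noting that A is similar to its Jordan form J, which has the same characteristic polynomial as A) gives
  χ_A(x) = x^4
which factors as x^4. The eigenvalues (with algebraic multiplicities) are λ = 0 with multiplicity 4.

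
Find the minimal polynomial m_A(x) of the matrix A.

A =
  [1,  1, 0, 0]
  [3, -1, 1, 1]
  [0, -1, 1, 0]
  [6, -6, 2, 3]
x^3 - 3*x^2 + 3*x - 1

The characteristic polynomial is χ_A(x) = (x - 1)^4, so the eigenvalues are known. The minimal polynomial is
  m_A(x) = Π_λ (x − λ)^{k_λ}
where k_λ is the size of the *largest* Jordan block for λ (equivalently, the smallest k with (A − λI)^k v = 0 for every generalised eigenvector v of λ).

  λ = 1: largest Jordan block has size 3, contributing (x − 1)^3

So m_A(x) = (x - 1)^3 = x^3 - 3*x^2 + 3*x - 1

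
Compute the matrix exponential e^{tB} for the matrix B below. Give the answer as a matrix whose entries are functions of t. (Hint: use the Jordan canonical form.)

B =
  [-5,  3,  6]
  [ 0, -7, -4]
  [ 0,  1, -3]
e^{tB} =
  [exp(-5*t), 3*t*exp(-5*t), 6*t*exp(-5*t)]
  [0, -2*t*exp(-5*t) + exp(-5*t), -4*t*exp(-5*t)]
  [0, t*exp(-5*t), 2*t*exp(-5*t) + exp(-5*t)]

Strategy: write B = P · J · P⁻¹ where J is a Jordan canonical form, so e^{tB} = P · e^{tJ} · P⁻¹, and e^{tJ} can be computed block-by-block.

B has Jordan form
J =
  [-5,  1,  0]
  [ 0, -5,  0]
  [ 0,  0, -5]
(up to reordering of blocks).

Per-block formulas:
  For a 1×1 block at λ = -5: exp(t · [-5]) = [e^(-5t)].
  For a 2×2 Jordan block J_2(-5): exp(t · J_2(-5)) = e^(-5t)·(I + t·N), where N is the 2×2 nilpotent shift.

After assembling e^{tJ} and conjugating by P, we get:

e^{tB} =
  [exp(-5*t), 3*t*exp(-5*t), 6*t*exp(-5*t)]
  [0, -2*t*exp(-5*t) + exp(-5*t), -4*t*exp(-5*t)]
  [0, t*exp(-5*t), 2*t*exp(-5*t) + exp(-5*t)]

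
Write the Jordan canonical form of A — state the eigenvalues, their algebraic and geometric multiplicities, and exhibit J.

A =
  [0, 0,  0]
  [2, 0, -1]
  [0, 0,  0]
J_2(0) ⊕ J_1(0)

The characteristic polynomial is
  det(x·I − A) = x^3

Eigenvalues and multiplicities (the geometric multiplicity of λ is n − rank(A − λI), which equals the number of Jordan blocks for λ):
  λ = 0: algebraic multiplicity = 3, geometric multiplicity = 2

Determining the block sizes for each eigenvalue:
  λ = 0: 2 blocks summing to 3 forces exactly one block of size 2 and the rest size 1 → block sizes [2, 1]

Assembling the blocks gives a Jordan form
J =
  [0, 1, 0]
  [0, 0, 0]
  [0, 0, 0]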